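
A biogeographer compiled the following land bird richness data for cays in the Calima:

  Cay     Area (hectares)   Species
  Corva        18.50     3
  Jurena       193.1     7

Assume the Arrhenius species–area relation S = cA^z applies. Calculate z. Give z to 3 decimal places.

0.361

Taking logs: ln S = ln c + z ln A, so z = (ln S₂ − ln S₁)/(ln A₂ − ln A₁).
z = ln(7/3) / ln(193.1/18.5) = ln(2.333) / ln(10.44) = 0.8473 / 2.3454 = 0.3613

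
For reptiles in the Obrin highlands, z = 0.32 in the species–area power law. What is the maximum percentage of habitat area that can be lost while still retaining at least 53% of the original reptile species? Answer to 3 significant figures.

Need (A_new/A_old)^0.32 = 0.53, so A_new/A_old = 0.53^(1/0.32) = 0.53^3.125
ln(A_new/A_old) = ln 0.53 / 0.32 = -0.6349 / 0.32 = -1.9840
A_new/A_old = e^-1.9840 ≈ 0.1375
Fraction that can be lost = 1 − 0.1375 = 0.8625

86.2%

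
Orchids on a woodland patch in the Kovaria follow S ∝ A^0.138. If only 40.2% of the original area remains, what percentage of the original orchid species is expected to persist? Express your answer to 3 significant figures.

S_new/S_old = (A_new/A_old)^z = 0.402^0.138
= exp(0.138 × ln 0.402) = exp(0.138 × -0.9113) = exp(-0.1258) ≈ 0.8818

88.2%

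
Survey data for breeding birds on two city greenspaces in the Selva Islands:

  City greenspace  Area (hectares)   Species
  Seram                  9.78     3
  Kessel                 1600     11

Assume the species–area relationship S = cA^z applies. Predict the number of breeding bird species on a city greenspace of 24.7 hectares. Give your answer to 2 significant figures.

z = ln(11/3) / ln(1600/9.78) = 1.2993 / 5.0974 = 0.2549
c = 3 / 9.78^0.2549 = 3 / 1.788 = 1.678
S₃ = 1.678 × 24.7^0.2549 = 1.678 × 2.265 ≈ 3.799

3.8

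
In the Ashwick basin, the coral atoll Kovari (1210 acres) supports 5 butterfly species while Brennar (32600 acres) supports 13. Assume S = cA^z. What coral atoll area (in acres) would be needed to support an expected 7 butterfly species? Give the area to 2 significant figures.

3900 acres

z = ln(13/5) / ln(32600/1210) = 0.9555 / 3.2937 = 0.2901
c = 5 / 1210^0.2901 = 5 / 7.84 = 0.6377
A = (7/0.6377)^(1/0.2901) ⇒ ln A = ln(10.98)/0.2901 = 8.2582
A = e^8.2582 ≈ 3859 acres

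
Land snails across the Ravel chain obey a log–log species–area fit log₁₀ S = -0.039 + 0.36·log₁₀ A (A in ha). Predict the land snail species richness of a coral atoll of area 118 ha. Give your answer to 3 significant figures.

S = 0.9141 × 118^0.36
ln S = ln 0.9141 + 0.36 × ln 118 = -0.0898 + 0.36 × 4.7707 = 1.6276
S = e^1.6276 ≈ 5.092

5.09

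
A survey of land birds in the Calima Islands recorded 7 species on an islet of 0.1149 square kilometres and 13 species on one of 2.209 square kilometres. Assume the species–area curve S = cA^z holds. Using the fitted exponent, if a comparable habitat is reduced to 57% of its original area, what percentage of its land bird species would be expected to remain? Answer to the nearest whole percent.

89%

z = ln(13/7) / ln(2.209/0.1149) = 0.6190 / 2.9562 = 0.2094
S_new/S_old = (A_new/A_old)^z = 0.57^0.2094 = exp(0.2094 × -0.5621) = 0.889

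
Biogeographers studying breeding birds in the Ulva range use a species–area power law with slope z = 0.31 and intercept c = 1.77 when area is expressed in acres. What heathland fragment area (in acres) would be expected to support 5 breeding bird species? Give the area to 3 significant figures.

5 = 1.77 × A^0.31  ⇒  A^0.31 = 5/1.77 = 2.825
ln A = ln(2.825) / 0.31 = 1.0385 / 0.31 = 3.3499
A = e^3.3499 ≈ 28.5 acres

28.5 acres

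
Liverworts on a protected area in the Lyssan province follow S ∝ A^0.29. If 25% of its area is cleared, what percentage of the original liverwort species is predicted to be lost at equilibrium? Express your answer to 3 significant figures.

S_new/S_old = (A_new/A_old)^z = 0.75^0.29
= exp(0.29 × ln 0.75) = exp(0.29 × -0.2877) = exp(-0.0834) ≈ 0.92
Fraction lost = 1 − 0.92 = 0.08004

8.00%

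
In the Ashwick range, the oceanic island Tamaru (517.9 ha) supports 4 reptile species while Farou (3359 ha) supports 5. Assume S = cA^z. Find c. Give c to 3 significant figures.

z = ln(S₂/S₁) / ln(A₂/A₁) = ln(5/4) / ln(3359/517.9) = 0.2231 / 1.8696 = 0.1194
c = S₁ / A₁^z = 4 / 517.9^0.1194 = 4 / 2.108 = 1.897

1.90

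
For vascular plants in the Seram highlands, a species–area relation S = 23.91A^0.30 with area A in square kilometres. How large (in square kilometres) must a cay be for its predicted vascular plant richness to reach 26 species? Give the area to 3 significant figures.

1.32 square kilometres

26 = 23.91 × A^0.3  ⇒  A^0.3 = 26/23.91 = 1.087
ln A = ln(1.087) / 0.3 = 0.0838 / 0.3 = 0.2793
A = e^0.2793 ≈ 1.322 square kilometres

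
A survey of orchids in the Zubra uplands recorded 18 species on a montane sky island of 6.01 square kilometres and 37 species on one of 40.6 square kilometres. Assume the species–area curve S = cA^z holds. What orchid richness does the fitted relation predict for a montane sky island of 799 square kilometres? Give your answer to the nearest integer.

z = ln(37/18) / ln(40.6/6.01) = 0.7205 / 1.9103 = 0.3772
c = 18 / 6.01^0.3772 = 18 / 1.967 = 9.152
S₃ = 9.152 × 799^0.3772 = 9.152 × 12.44 ≈ 113.8

114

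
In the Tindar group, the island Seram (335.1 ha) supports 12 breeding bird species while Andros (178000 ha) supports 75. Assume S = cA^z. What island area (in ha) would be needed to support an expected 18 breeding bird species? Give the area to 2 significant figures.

z = ln(75/12) / ln(178000/335.1) = 1.8326 / 6.2751 = 0.2920
c = 12 / 335.1^0.2920 = 12 / 5.463 = 2.196
A = (18/2.196)^(1/0.2920) ⇒ ln A = ln(8.195)/0.2920 = 7.2028
A = e^7.2028 ≈ 1343 ha

1300 ha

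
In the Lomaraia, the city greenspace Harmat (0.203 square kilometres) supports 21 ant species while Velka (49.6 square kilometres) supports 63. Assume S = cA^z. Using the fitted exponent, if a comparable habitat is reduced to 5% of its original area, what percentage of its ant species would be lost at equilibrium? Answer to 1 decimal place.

z = ln(63/21) / ln(49.6/0.203) = 1.0986 / 5.4985 = 0.1998
S_new/S_old = (A_new/A_old)^z = 0.05^0.1998 = exp(0.1998 × -2.9957) = 0.5496
Fraction lost = 1 − 0.5496 = 0.4504

45.0%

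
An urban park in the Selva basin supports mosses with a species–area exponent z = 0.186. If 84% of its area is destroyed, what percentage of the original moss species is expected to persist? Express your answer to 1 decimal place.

71.1%

S_new/S_old = (A_new/A_old)^z = 0.16^0.186
= exp(0.186 × ln 0.16) = exp(0.186 × -1.8326) = exp(-0.3409) ≈ 0.7112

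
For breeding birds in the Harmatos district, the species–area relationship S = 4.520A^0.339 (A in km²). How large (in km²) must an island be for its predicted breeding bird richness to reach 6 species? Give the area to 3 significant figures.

2.31 km²

6 = 4.52 × A^0.339  ⇒  A^0.339 = 6/4.52 = 1.327
ln A = ln(1.327) / 0.339 = 0.2832 / 0.339 = 0.8355
A = e^0.8355 ≈ 2.306 km²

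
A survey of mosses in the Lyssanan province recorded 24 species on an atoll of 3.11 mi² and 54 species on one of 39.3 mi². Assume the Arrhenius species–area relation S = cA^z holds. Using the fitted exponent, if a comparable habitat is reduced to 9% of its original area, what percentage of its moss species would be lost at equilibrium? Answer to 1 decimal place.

53.7%

z = ln(54/24) / ln(39.3/3.11) = 0.8109 / 2.5366 = 0.3197
S_new/S_old = (A_new/A_old)^z = 0.09^0.3197 = exp(0.3197 × -2.4079) = 0.4631
Fraction lost = 1 − 0.4631 = 0.5369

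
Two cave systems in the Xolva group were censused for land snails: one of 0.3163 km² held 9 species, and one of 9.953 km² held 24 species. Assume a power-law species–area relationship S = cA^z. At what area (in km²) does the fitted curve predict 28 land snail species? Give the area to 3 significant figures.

17.1 km²

z = ln(24/9) / ln(9.953/0.3163) = 0.9808 / 3.4489 = 0.2844
c = 9 / 0.3163^0.2844 = 9 / 0.7208 = 12.49
A = (28/12.49)^(1/0.2844) ⇒ ln A = ln(2.243)/0.2844 = 2.8399
A = e^2.8399 ≈ 17.11 km²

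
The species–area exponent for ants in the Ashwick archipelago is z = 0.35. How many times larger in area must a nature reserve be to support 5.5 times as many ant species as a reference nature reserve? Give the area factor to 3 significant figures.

(A₂/A₁)^0.35 = 5.5, so A₂/A₁ = 5.5^(1/0.35) = 5.5^2.857
ln(A₂/A₁) = ln 5.5 / 0.35 = 1.7047 / 0.35 = 4.8707
A₂/A₁ = e^4.8707 ≈ 130.4

130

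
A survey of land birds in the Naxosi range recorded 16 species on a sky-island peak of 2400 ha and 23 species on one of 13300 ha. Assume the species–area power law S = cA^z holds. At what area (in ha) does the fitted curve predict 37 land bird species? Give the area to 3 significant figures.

z = ln(23/16) / ln(13300/2400) = 0.3629 / 1.7123 = 0.2119
c = 16 / 2400^0.2119 = 16 / 5.205 = 3.074
A = (37/3.074)^(1/0.2119) ⇒ ln A = ln(12.04)/0.2119 = 11.7387
A = e^11.7387 ≈ 125330 ha

125000 ha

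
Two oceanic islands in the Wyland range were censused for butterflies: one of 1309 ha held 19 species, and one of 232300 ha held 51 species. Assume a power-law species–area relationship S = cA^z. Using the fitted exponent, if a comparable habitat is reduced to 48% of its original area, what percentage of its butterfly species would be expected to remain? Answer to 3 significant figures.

86.9%

z = ln(51/19) / ln(232300/1309) = 0.9874 / 5.1788 = 0.1907
S_new/S_old = (A_new/A_old)^z = 0.48^0.1907 = exp(0.1907 × -0.7340) = 0.8694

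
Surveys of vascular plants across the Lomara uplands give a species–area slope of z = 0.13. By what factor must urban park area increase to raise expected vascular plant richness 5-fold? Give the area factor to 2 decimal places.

(A₂/A₁)^0.13 = 5, so A₂/A₁ = 5^(1/0.13) = 5^7.692
ln(A₂/A₁) = ln 5 / 0.13 = 1.6094 / 0.13 = 12.3803
A₂/A₁ = e^12.3803 ≈ 238063

238063.24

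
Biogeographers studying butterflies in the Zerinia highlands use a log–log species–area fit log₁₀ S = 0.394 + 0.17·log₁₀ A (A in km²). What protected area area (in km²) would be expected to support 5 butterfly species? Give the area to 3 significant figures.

62.2 km²

5 = 2.477 × A^0.17  ⇒  A^0.17 = 5/2.477 = 2.018
ln A = ln(2.018) / 0.17 = 0.7022 / 0.17 = 4.1307
A = e^4.1307 ≈ 62.22 km²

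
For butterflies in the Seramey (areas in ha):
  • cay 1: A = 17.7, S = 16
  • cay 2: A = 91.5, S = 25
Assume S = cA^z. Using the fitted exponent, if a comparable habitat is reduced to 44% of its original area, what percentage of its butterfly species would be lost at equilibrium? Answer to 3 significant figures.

z = ln(25/16) / ln(91.5/17.7) = 0.4463 / 1.6428 = 0.2717
S_new/S_old = (A_new/A_old)^z = 0.44^0.2717 = exp(0.2717 × -0.8210) = 0.8001
Fraction lost = 1 − 0.8001 = 0.1999

20.0%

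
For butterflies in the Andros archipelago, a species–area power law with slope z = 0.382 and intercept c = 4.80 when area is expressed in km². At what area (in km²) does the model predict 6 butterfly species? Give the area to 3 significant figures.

1.79 km²

6 = 4.8 × A^0.382  ⇒  A^0.382 = 6/4.8 = 1.25
ln A = ln(1.25) / 0.382 = 0.2231 / 0.382 = 0.5841
A = e^0.5841 ≈ 1.793 km²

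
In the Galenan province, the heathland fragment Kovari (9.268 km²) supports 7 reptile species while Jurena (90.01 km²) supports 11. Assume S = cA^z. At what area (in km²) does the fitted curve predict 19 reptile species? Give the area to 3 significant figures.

z = ln(11/7) / ln(90.01/9.268) = 0.4520 / 2.2734 = 0.1988
c = 7 / 9.268^0.1988 = 7 / 1.557 = 4.496
A = (19/4.496)^(1/0.1988) ⇒ ln A = ln(4.226)/0.1988 = 7.2489
A = e^7.2489 ≈ 1407 km²

1410 km²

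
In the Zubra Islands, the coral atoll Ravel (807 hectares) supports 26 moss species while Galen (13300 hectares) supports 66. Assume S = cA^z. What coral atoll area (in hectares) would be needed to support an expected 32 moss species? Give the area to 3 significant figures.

1510 hectares

z = ln(66/26) / ln(13300/807) = 0.9316 / 2.8022 = 0.3324
c = 26 / 807^0.3324 = 26 / 9.255 = 2.809
A = (32/2.809)^(1/0.3324) ⇒ ln A = ln(11.39)/0.3324 = 7.3179
A = e^7.3179 ≈ 1507 hectares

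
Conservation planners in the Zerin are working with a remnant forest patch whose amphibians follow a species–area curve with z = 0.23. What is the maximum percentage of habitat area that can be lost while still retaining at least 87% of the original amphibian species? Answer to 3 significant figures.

Need (A_new/A_old)^0.23 = 0.87, so A_new/A_old = 0.87^(1/0.23) = 0.87^4.348
ln(A_new/A_old) = ln 0.87 / 0.23 = -0.1393 / 0.23 = -0.6055
A_new/A_old = e^-0.6055 ≈ 0.5458
Fraction that can be lost = 1 − 0.5458 = 0.4542

45.4%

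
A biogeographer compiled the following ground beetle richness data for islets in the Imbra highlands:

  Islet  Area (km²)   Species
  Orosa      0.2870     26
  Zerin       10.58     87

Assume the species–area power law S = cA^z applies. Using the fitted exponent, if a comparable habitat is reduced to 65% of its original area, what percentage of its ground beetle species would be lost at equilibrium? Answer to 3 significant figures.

z = ln(87/26) / ln(10.58/0.287) = 1.2078 / 3.6072 = 0.3348
S_new/S_old = (A_new/A_old)^z = 0.65^0.3348 = exp(0.3348 × -0.4308) = 0.8657
Fraction lost = 1 − 0.8657 = 0.1343

13.4%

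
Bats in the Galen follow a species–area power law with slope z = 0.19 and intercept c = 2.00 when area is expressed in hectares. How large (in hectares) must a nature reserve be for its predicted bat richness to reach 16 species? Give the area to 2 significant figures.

16 = 2 × A^0.19  ⇒  A^0.19 = 16/2 = 8
ln A = ln(8) / 0.19 = 2.0794 / 0.19 = 10.9444
A = e^10.9444 ≈ 56638 hectares

57000 hectares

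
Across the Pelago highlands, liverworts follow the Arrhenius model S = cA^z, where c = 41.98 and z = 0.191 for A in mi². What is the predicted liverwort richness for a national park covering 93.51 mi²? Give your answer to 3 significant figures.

S = 41.98 × 93.51^0.191 = 41.98 × 2.379 ≈ 99.88

99.9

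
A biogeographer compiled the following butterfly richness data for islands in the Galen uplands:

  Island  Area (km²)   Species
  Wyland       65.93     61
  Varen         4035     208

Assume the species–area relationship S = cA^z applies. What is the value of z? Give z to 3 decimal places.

Taking logs: ln S = ln c + z ln A, so z = (ln S₂ − ln S₁)/(ln A₂ − ln A₁).
z = ln(208/61) / ln(4035/65.93) = ln(3.41) / ln(61.2) = 1.2267 / 4.1142 = 0.2982

0.298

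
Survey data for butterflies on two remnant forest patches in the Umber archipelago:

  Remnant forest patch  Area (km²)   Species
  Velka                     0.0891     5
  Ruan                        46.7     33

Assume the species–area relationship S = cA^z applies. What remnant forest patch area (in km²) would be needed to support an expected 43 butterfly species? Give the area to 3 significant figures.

112 km²

z = ln(33/5) / ln(46.7/0.0891) = 1.8871 / 6.2617 = 0.3014
c = 5 / 0.0891^0.3014 = 5 / 0.4825 = 10.36
A = (43/10.36)^(1/0.3014) ⇒ ln A = ln(4.15)/0.3014 = 4.7221
A = e^4.7221 ≈ 112.4 km²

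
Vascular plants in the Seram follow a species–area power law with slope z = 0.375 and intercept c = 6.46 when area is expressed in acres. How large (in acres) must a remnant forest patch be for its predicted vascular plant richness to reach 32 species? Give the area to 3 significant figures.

71.3 acres

32 = 6.46 × A^0.375  ⇒  A^0.375 = 32/6.46 = 4.954
ln A = ln(4.954) / 0.375 = 1.6001 / 0.375 = 4.2670
A = e^4.2670 ≈ 71.3 acres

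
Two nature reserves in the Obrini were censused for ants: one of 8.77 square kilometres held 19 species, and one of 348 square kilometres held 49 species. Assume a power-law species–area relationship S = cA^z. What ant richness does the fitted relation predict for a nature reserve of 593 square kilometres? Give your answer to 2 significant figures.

56

z = ln(49/19) / ln(348/8.77) = 0.9474 / 3.6809 = 0.2574
c = 19 / 8.77^0.2574 = 19 / 1.749 = 10.87
S₃ = 10.87 × 593^0.2574 = 10.87 × 5.173 ≈ 56.2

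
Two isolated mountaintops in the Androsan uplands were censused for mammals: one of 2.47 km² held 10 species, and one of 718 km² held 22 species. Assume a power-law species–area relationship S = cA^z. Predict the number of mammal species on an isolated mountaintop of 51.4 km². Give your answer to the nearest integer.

15

z = ln(22/10) / ln(718/2.47) = 0.7885 / 5.6723 = 0.1390
c = 10 / 2.47^0.1390 = 10 / 1.134 = 8.819
S₃ = 8.819 × 51.4^0.1390 = 8.819 × 1.729 ≈ 15.25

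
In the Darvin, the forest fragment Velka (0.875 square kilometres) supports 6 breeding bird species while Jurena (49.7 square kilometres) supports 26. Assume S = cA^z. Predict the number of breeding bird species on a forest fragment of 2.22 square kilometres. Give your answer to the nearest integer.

z = ln(26/6) / ln(49.7/0.875) = 1.4663 / 4.0395 = 0.3630
c = 6 / 0.875^0.3630 = 6 / 0.9527 = 6.298
S₃ = 6.298 × 2.22^0.3630 = 6.298 × 1.336 ≈ 8.413

8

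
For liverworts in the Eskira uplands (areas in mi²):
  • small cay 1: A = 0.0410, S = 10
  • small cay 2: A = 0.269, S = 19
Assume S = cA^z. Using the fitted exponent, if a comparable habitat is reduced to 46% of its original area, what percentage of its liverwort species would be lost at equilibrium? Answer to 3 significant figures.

23.3%

z = ln(19/10) / ln(0.269/0.041) = 0.6419 / 1.8811 = 0.3412
S_new/S_old = (A_new/A_old)^z = 0.46^0.3412 = exp(0.3412 × -0.7765) = 0.7672
Fraction lost = 1 − 0.7672 = 0.2328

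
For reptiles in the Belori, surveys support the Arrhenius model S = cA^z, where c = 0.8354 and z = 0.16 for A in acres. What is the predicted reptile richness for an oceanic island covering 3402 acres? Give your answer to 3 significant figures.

S = 0.8354 × 3402^0.16
ln S = ln 0.8354 + 0.16 × ln 3402 = -0.1798 + 0.16 × 8.1321 = 1.1213
S = e^1.1213 ≈ 3.069

3.07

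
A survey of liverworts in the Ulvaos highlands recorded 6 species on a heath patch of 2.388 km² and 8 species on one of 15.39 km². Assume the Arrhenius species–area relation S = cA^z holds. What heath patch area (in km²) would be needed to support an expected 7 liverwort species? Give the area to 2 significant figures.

z = ln(8/6) / ln(15.39/2.388) = 0.2877 / 1.8633 = 0.1544
c = 6 / 2.388^0.1544 = 6 / 1.144 = 5.245
A = (7/5.245)^(1/0.1544) ⇒ ln A = ln(1.334)/0.1544 = 1.8689
A = e^1.8689 ≈ 6.481 km²

6.5 km²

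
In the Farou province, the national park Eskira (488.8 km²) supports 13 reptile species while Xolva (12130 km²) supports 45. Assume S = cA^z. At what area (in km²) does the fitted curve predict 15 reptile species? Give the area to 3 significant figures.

z = ln(45/13) / ln(12130/488.8) = 1.2417 / 3.2115 = 0.3866
c = 13 / 488.8^0.3866 = 13 / 10.96 = 1.186
A = (15/1.186)^(1/0.3866) ⇒ ln A = ln(12.64)/0.3866 = 6.5621
A = e^6.5621 ≈ 707.7 km²

708 km²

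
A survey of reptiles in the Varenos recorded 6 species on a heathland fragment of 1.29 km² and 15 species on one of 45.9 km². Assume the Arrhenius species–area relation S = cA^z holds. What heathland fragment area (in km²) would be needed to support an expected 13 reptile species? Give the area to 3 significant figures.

z = ln(15/6) / ln(45.9/1.29) = 0.9163 / 3.5718 = 0.2565
c = 6 / 1.29^0.2565 = 6 / 1.068 = 5.621
A = (13/5.621)^(1/0.2565) ⇒ ln A = ln(2.313)/0.2565 = 3.2686
A = e^3.2686 ≈ 26.28 km²

26.3 km²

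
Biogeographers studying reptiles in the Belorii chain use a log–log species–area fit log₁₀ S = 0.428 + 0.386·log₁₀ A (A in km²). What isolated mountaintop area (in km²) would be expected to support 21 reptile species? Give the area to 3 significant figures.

21 = 2.679 × A^0.386  ⇒  A^0.386 = 21/2.679 = 7.838
ln A = ln(7.838) / 0.386 = 2.0590 / 0.386 = 5.3342
A = e^5.3342 ≈ 207.3 km²

207 km²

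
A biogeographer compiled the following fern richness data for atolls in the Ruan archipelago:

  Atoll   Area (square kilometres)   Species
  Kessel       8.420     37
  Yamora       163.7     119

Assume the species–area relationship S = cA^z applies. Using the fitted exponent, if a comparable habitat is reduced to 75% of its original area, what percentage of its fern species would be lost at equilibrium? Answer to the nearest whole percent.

z = ln(119/37) / ln(163.7/8.42) = 1.1682 / 2.9674 = 0.3937
S_new/S_old = (A_new/A_old)^z = 0.75^0.3937 = exp(0.3937 × -0.2877) = 0.8929
Fraction lost = 1 − 0.8929 = 0.1071

11%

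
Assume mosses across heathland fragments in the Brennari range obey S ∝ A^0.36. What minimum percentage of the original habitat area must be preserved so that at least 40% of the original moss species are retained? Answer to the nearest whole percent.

Need (A_new/A_old)^0.36 = 0.4, so A_new/A_old = 0.4^(1/0.36) = 0.4^2.778
ln(A_new/A_old) = ln 0.4 / 0.36 = -0.9163 / 0.36 = -2.5453
A_new/A_old = e^-2.5453 ≈ 0.07845

8%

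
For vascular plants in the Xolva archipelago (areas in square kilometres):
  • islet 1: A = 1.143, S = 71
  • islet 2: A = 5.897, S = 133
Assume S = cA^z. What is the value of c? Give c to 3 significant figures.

z = ln(S₂/S₁) / ln(A₂/A₁) = ln(133/71) / ln(5.897/1.143) = 0.6277 / 1.6408 = 0.3825
c = S₁ / A₁^z = 71 / 1.143^0.3825 = 71 / 1.052 = 67.46

67.5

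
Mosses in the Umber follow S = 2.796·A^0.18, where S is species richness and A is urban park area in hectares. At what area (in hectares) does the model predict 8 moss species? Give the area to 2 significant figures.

340 hectares

8 = 2.796 × A^0.18  ⇒  A^0.18 = 8/2.796 = 2.861
ln A = ln(2.861) / 0.18 = 1.0513 / 0.18 = 5.8403
A = e^5.8403 ≈ 343.9 hectares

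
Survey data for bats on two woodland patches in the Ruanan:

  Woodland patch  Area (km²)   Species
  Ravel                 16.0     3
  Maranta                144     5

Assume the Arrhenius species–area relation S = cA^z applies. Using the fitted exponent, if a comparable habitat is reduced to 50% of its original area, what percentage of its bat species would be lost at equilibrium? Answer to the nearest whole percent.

z = ln(5/3) / ln(144/16) = 0.5108 / 2.1972 = 0.2325
S_new/S_old = (A_new/A_old)^z = 0.5^0.2325 = exp(0.2325 × -0.6931) = 0.8512
Fraction lost = 1 − 0.8512 = 0.1488

15%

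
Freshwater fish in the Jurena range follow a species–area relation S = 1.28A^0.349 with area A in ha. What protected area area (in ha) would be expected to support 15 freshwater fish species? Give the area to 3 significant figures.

15 = 1.28 × A^0.349  ⇒  A^0.349 = 15/1.28 = 11.72
ln A = ln(11.72) / 0.349 = 2.4612 / 0.349 = 7.0521
A = e^7.0521 ≈ 1155 ha

1160 ha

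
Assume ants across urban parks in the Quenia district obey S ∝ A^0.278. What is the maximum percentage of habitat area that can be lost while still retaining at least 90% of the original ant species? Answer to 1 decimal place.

31.5%

Need (A_new/A_old)^0.278 = 0.9, so A_new/A_old = 0.9^(1/0.278) = 0.9^3.597
ln(A_new/A_old) = ln 0.9 / 0.278 = -0.1054 / 0.278 = -0.3790
A_new/A_old = e^-0.3790 ≈ 0.6845
Fraction that can be lost = 1 − 0.6845 = 0.3155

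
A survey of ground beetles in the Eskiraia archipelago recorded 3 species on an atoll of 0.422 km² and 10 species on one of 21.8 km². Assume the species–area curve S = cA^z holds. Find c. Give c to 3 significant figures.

z = ln(S₂/S₁) / ln(A₂/A₁) = ln(10/3) / ln(21.8/0.422) = 1.2040 / 3.9447 = 0.3052
c = S₁ / A₁^z = 3 / 0.422^0.3052 = 3 / 0.7685 = 3.904

3.90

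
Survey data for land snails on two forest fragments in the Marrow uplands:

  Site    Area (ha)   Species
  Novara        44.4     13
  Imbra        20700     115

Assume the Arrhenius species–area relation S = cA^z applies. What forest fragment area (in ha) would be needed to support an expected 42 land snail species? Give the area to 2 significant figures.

1200 ha

z = ln(115/13) / ln(20700/44.4) = 2.1800 / 6.1446 = 0.3548
c = 13 / 44.4^0.3548 = 13 / 3.841 = 3.384
A = (42/3.384)^(1/0.3548) ⇒ ln A = ln(12.41)/0.3548 = 7.0987
A = e^7.0987 ≈ 1210 ha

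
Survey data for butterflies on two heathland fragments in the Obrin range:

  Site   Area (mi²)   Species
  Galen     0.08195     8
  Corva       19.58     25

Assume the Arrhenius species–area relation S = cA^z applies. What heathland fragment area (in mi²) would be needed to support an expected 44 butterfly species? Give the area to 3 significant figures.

296 mi²

z = ln(25/8) / ln(19.58/0.08195) = 1.1394 / 5.4762 = 0.2081
c = 8 / 0.08195^0.2081 = 8 / 0.5942 = 13.46
A = (44/13.46)^(1/0.2081) ⇒ ln A = ln(3.268)/0.2081 = 5.6914
A = e^5.6914 ≈ 296.3 mi²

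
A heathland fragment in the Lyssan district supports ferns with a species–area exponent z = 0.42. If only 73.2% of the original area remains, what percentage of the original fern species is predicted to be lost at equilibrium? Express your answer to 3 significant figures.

12.3%

S_new/S_old = (A_new/A_old)^z = 0.732^0.42
= exp(0.42 × ln 0.732) = exp(0.42 × -0.3120) = exp(-0.1310) ≈ 0.8772
Fraction lost = 1 − 0.8772 = 0.1228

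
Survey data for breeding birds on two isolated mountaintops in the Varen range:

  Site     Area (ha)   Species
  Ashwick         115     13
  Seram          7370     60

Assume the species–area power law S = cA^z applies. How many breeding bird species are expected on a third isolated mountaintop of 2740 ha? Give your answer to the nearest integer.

z = ln(60/13) / ln(7370/115) = 1.5294 / 4.1602 = 0.3676
c = 13 / 115^0.3676 = 13 / 5.722 = 2.272
S₃ = 2.272 × 2740^0.3676 = 2.272 × 18.36 ≈ 41.7

42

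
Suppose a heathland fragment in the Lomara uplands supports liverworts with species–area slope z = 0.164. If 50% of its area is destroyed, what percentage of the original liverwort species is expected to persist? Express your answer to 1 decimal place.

S_new/S_old = (A_new/A_old)^z = 0.5^0.164
= exp(0.164 × ln 0.5) = exp(0.164 × -0.6931) = exp(-0.1137) ≈ 0.8925

89.3%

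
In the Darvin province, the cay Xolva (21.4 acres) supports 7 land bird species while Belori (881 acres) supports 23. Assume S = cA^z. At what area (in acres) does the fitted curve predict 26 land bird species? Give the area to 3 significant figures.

z = ln(23/7) / ln(881/21.4) = 1.1896 / 3.7177 = 0.3200
c = 7 / 21.4^0.3200 = 7 / 2.665 = 2.627
A = (26/2.627)^(1/0.3200) ⇒ ln A = ln(9.899)/0.3200 = 7.1642
A = e^7.1642 ≈ 1292 acres

1290 acres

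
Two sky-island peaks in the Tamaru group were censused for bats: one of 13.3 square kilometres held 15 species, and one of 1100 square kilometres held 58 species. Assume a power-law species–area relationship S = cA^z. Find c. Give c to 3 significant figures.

z = ln(S₂/S₁) / ln(A₂/A₁) = ln(58/15) / ln(1100/13.3) = 1.3524 / 4.4153 = 0.3063
c = S₁ / A₁^z = 15 / 13.3^0.3063 = 15 / 2.209 = 6.79

6.79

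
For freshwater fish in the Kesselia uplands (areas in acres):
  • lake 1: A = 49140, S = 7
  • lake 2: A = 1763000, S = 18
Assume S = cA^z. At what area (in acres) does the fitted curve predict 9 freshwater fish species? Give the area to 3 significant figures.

z = ln(18/7) / ln(1763000/49140) = 0.9445 / 3.5801 = 0.2638
c = 7 / 49140^0.2638 = 7 / 17.28 = 0.405
A = (9/0.405)^(1/0.2638) ⇒ ln A = ln(22.22)/0.2638 = 11.7551
A = e^11.7551 ≈ 127397 acres

127000 acres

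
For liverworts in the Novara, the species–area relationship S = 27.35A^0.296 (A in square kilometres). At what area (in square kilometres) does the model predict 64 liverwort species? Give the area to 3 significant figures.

17.7 square kilometres

64 = 27.35 × A^0.296  ⇒  A^0.296 = 64/27.35 = 2.34
ln A = ln(2.34) / 0.296 = 0.8502 / 0.296 = 2.8722
A = e^2.8722 ≈ 17.68 square kilometres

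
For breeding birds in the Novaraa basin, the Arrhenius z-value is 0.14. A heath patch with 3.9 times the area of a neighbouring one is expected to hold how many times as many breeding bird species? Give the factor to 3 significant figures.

S₂/S₁ = (A₂/A₁)^z = 3.9^0.14
ln(S₂/S₁) = 0.14 × ln 3.9 = 0.14 × 1.3610 = 0.1905
S₂/S₁ = e^0.1905 ≈ 1.21

1.21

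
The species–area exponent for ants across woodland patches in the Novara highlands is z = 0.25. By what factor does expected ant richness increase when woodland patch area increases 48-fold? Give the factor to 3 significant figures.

2.63

S₂/S₁ = (A₂/A₁)^z = 48^0.25
ln(S₂/S₁) = 0.25 × ln 48 = 0.25 × 3.8712 = 0.9678
S₂/S₁ = e^0.9678 ≈ 2.632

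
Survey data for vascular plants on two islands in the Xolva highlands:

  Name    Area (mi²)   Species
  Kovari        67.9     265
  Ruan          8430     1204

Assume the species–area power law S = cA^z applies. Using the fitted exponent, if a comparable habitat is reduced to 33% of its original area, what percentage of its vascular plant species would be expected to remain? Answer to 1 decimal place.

70.6%

z = ln(1204/265) / ln(8430/67.9) = 1.5137 / 4.8215 = 0.3139
S_new/S_old = (A_new/A_old)^z = 0.33^0.3139 = exp(0.3139 × -1.1087) = 0.7061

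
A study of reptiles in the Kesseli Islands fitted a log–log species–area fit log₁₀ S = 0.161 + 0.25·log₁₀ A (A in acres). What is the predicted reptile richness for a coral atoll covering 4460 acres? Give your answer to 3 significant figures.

11.8

S = 1.449 × 4460^0.25
ln S = ln 1.449 + 0.25 × ln 4460 = 0.3707 + 0.25 × 8.4029 = 2.4714
S = e^2.4714 ≈ 11.84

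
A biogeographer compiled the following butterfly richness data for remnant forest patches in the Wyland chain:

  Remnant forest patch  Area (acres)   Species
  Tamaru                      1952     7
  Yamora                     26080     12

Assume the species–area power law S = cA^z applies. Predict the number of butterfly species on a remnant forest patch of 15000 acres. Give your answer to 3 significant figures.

10.7

z = ln(12/7) / ln(26080/1952) = 0.5390 / 2.5923 = 0.2079
c = 7 / 1952^0.2079 = 7 / 4.832 = 1.449
S₃ = 1.449 × 15000^0.2079 = 1.449 × 7.384 ≈ 10.7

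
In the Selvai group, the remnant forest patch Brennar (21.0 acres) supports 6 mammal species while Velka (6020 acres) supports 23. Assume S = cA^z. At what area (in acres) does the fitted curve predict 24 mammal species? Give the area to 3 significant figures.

z = ln(23/6) / ln(6020/21) = 1.3437 / 5.6583 = 0.2375
c = 6 / 21^0.2375 = 6 / 2.061 = 2.912
A = (24/2.912)^(1/0.2375) ⇒ ln A = ln(8.243)/0.2375 = 8.8821
A = e^8.8821 ≈ 7202 acres

7200 acres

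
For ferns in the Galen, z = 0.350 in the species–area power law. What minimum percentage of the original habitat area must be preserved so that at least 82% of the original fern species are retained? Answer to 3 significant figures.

Need (A_new/A_old)^0.35 = 0.82, so A_new/A_old = 0.82^(1/0.35) = 0.82^2.857
ln(A_new/A_old) = ln 0.82 / 0.35 = -0.1985 / 0.35 = -0.5670
A_new/A_old = e^-0.5670 ≈ 0.5672

56.7%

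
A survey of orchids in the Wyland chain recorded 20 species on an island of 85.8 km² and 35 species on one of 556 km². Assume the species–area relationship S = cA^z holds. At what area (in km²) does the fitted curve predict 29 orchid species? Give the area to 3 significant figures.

297 km²

z = ln(35/20) / ln(556/85.8) = 0.5596 / 1.8687 = 0.2995
c = 20 / 85.8^0.2995 = 20 / 3.793 = 5.273
A = (29/5.273)^(1/0.2995) ⇒ ln A = ln(5.5)/0.2995 = 5.6928
A = e^5.6928 ≈ 296.7 km²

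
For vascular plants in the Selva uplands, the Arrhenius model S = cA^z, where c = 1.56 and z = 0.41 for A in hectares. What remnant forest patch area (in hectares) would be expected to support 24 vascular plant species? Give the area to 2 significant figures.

24 = 1.56 × A^0.41  ⇒  A^0.41 = 24/1.56 = 15.38
ln A = ln(15.38) / 0.41 = 2.7334 / 0.41 = 6.6668
A = e^6.6668 ≈ 785.8 hectares

790 hectares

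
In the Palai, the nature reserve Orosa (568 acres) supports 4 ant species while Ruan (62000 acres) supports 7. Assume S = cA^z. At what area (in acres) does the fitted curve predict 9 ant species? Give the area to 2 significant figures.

510000 acres

z = ln(7/4) / ln(62000/568) = 0.5596 / 4.6928 = 0.1193
c = 4 / 568^0.1193 = 4 / 2.13 = 1.878
A = (9/1.878)^(1/0.1193) ⇒ ln A = ln(4.793)/0.1193 = 13.1423
A = e^13.1423 ≈ 510087 acres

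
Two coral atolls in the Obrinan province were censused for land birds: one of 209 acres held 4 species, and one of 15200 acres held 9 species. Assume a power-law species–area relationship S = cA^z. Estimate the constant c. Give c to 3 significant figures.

1.46

z = ln(S₂/S₁) / ln(A₂/A₁) = ln(9/4) / ln(15200/209) = 0.8109 / 4.2867 = 0.1892
c = S₁ / A₁^z = 4 / 209^0.1892 = 4 / 2.747 = 1.456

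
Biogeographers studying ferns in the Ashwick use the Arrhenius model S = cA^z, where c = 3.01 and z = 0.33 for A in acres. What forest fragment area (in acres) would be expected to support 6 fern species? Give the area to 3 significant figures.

6 = 3.01 × A^0.33  ⇒  A^0.33 = 6/3.01 = 1.993
ln A = ln(1.993) / 0.33 = 0.6898 / 0.33 = 2.0904
A = e^2.0904 ≈ 8.088 acres

8.09 acres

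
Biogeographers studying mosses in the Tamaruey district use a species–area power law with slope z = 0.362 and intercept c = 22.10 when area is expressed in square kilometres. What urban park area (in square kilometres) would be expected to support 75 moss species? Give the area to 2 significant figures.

29 square kilometres

75 = 22.1 × A^0.362  ⇒  A^0.362 = 75/22.1 = 3.394
ln A = ln(3.394) / 0.362 = 1.2219 / 0.362 = 3.3754
A = e^3.3754 ≈ 29.24 square kilometres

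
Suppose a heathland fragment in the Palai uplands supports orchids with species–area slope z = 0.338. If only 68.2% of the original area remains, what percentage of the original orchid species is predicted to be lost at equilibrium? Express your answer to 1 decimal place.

S_new/S_old = (A_new/A_old)^z = 0.682^0.338
= exp(0.338 × ln 0.682) = exp(0.338 × -0.3827) = exp(-0.1294) ≈ 0.8787
Fraction lost = 1 − 0.8787 = 0.1213

12.1%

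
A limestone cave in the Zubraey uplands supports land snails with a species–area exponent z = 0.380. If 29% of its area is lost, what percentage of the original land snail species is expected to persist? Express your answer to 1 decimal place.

87.8%

S_new/S_old = (A_new/A_old)^z = 0.71^0.38
= exp(0.38 × ln 0.71) = exp(0.38 × -0.3425) = exp(-0.1301) ≈ 0.878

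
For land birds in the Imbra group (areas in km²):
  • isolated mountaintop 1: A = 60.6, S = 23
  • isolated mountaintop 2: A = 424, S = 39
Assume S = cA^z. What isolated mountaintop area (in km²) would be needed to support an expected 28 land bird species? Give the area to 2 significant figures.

z = ln(39/23) / ln(424/60.6) = 0.5281 / 1.9454 = 0.2714
c = 23 / 60.6^0.2714 = 23 / 3.047 = 7.549
A = (28/7.549)^(1/0.2714) ⇒ ln A = ln(3.709)/0.2714 = 4.8290
A = e^4.8290 ≈ 125.1 km²

130 km²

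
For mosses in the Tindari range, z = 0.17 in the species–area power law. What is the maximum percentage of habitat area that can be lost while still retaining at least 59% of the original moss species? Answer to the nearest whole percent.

96%

Need (A_new/A_old)^0.17 = 0.59, so A_new/A_old = 0.59^(1/0.17) = 0.59^5.882
ln(A_new/A_old) = ln 0.59 / 0.17 = -0.5276 / 0.17 = -3.1037
A_new/A_old = e^-3.1037 ≈ 0.04488
Fraction that can be lost = 1 − 0.04488 = 0.9551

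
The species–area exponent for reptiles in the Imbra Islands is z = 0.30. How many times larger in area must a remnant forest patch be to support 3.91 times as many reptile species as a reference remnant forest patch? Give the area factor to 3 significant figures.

94.2

(A₂/A₁)^0.3 = 3.91, so A₂/A₁ = 3.91^(1/0.3) = 3.91^3.333
ln(A₂/A₁) = ln 3.91 / 0.3 = 1.3635 / 0.3 = 4.5451
A₂/A₁ = e^4.5451 ≈ 94.17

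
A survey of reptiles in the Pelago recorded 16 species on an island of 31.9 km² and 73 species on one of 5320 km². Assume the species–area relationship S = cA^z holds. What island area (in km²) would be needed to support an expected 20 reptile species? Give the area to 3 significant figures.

z = ln(73/16) / ln(5320/31.9) = 1.5179 / 5.1166 = 0.2967
c = 16 / 31.9^0.2967 = 16 / 2.793 = 5.728
A = (20/5.728)^(1/0.2967) ⇒ ln A = ln(3.492)/0.2967 = 4.2148
A = e^4.2148 ≈ 67.68 km²

67.7 km²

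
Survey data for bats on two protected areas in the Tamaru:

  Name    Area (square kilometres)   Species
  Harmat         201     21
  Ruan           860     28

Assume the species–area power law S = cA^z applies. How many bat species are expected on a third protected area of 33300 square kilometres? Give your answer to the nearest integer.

58

z = ln(28/21) / ln(860/201) = 0.2877 / 1.4536 = 0.1979
c = 21 / 201^0.1979 = 21 / 2.856 = 7.352
S₃ = 7.352 × 33300^0.1979 = 7.352 × 7.853 ≈ 57.73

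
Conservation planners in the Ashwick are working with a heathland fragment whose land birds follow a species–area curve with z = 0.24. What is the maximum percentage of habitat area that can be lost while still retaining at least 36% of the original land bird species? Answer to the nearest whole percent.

99%

Need (A_new/A_old)^0.24 = 0.36, so A_new/A_old = 0.36^(1/0.24) = 0.36^4.167
ln(A_new/A_old) = ln 0.36 / 0.24 = -1.0217 / 0.24 = -4.2569
A_new/A_old = e^-4.2569 ≈ 0.01417
Fraction that can be lost = 1 − 0.01417 = 0.9858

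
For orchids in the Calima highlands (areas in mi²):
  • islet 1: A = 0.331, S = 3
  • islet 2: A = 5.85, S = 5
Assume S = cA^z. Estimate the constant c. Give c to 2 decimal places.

3.65

z = ln(S₂/S₁) / ln(A₂/A₁) = ln(5/3) / ln(5.85/0.331) = 0.5108 / 2.8721 = 0.1779
c = S₁ / A₁^z = 3 / 0.331^0.1779 = 3 / 0.8215 = 3.652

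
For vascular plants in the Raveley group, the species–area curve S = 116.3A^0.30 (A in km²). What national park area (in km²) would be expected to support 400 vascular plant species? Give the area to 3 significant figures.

400 = 116.3 × A^0.3  ⇒  A^0.3 = 400/116.3 = 3.439
ln A = ln(3.439) / 0.3 = 1.2353 / 0.3 = 4.1176
A = e^4.1176 ≈ 61.41 km²

61.4 km²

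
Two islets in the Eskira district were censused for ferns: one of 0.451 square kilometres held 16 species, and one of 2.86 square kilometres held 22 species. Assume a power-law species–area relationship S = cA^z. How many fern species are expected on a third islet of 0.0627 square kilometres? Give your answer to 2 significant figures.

z = ln(22/16) / ln(2.86/0.451) = 0.3185 / 1.8471 = 0.1724
c = 16 / 0.451^0.1724 = 16 / 0.8717 = 18.35
S₃ = 18.35 × 0.0627^0.1724 = 18.35 × 0.6204 ≈ 11.39

11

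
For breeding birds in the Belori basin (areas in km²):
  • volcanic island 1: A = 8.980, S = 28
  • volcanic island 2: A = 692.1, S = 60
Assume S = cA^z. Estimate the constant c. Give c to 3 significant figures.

z = ln(S₂/S₁) / ln(A₂/A₁) = ln(60/28) / ln(692.1/8.98) = 0.7621 / 4.3447 = 0.1754
c = S₁ / A₁^z = 28 / 8.98^0.1754 = 28 / 1.47 = 19.05

19.1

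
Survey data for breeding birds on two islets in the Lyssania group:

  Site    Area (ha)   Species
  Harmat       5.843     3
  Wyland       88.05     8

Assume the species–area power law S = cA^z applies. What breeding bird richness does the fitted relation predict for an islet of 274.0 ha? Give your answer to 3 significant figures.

z = ln(8/3) / ln(88.05/5.843) = 0.9808 / 2.7127 = 0.3616
c = 3 / 5.843^0.3616 = 3 / 1.893 = 1.585
S₃ = 1.585 × 274^0.3616 = 1.585 × 7.611 ≈ 12.06

12.1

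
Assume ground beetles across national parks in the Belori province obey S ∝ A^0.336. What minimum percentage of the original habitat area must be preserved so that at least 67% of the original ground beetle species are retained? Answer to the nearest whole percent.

30%

Need (A_new/A_old)^0.336 = 0.67, so A_new/A_old = 0.67^(1/0.336) = 0.67^2.976
ln(A_new/A_old) = ln 0.67 / 0.336 = -0.4005 / 0.336 = -1.1919
A_new/A_old = e^-1.1919 ≈ 0.3036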